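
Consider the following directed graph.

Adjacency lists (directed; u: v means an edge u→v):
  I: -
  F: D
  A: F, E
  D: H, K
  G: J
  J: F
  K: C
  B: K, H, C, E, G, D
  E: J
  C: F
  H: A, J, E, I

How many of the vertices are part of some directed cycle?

8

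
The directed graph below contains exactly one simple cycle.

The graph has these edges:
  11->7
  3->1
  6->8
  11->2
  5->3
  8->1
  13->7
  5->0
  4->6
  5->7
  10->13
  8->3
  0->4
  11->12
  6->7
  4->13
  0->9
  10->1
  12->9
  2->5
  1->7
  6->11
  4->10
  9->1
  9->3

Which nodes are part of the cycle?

DFS with gray/black marking from 4:
4 gray
  10 gray
    13 gray
      7 gray
      7 black
    13 black
    1 gray
      1→7: 7 black — skip
    1 black
  10 black
  4→13: 13 black — skip
  6 gray
    6→7: 7 black — skip
    11 gray
      11→7: 7 black — skip
      12 gray
        9 gray
          9→1: 1 black — skip
          3 gray
            3→1: 1 black — skip
          3 black
        9 black
      12 black
      2 gray
        5 gray
          5→7: 7 black — skip
          5→3: 3 black — skip
          0 gray
            0→4: 4 is gray → back edge
Back edge closes the cycle 4 → 6 → 11 → 2 → 5 → 0 → 4; its vertices are {0, 2, 4, 5, 6, 11}.

0, 2, 4, 5, 6, 11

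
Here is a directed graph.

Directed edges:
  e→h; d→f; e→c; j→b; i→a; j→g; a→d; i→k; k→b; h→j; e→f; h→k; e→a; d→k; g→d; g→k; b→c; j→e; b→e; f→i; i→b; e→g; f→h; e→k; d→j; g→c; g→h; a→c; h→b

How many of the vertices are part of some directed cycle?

10

A vertex is on a directed cycle iff it belongs to a strongly connected component of size ≥ 2 (or has a self-loop).
The vertices on cycles are {a, b, d, e, f, g, h, i, j, k} — 10 in total.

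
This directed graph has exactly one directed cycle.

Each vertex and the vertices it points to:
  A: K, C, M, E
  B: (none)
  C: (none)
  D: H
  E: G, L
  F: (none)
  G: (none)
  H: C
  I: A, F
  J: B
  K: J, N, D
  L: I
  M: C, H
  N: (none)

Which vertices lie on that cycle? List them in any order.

A, E, I, L

DFS with gray/black marking from I:
I gray
  A gray
    K gray
      J gray
        B gray
        B black
      J black
      N gray
      N black
      D gray
        H gray
          C gray
          C black
        H black
      D black
    K black
    A→C: C black — skip
    M gray
      M→C: C black — skip
      M→H: H black — skip
    M black
    E gray
      G gray
      G black
      L gray
        L→I: I is gray → back edge
Back edge closes the cycle I → A → E → L → I; its vertices are {A, E, I, L}.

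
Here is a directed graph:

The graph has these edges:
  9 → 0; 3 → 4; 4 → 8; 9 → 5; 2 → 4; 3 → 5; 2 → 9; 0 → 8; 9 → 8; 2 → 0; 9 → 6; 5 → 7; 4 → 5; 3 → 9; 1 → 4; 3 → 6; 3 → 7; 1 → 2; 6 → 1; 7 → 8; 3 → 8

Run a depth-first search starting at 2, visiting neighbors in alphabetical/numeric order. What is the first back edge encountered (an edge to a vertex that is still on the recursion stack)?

DFS from 2 (visiting neighbors in alphabetical/numeric order); mark gray on enter, black on exit:
2 gray
  0 gray
    8 gray
    8 black
  0 black
  4 gray
    5 gray
      7 gray
        7→8: 8 black — skip
      7 black
    5 black
    4→8: 8 black — skip
  4 black
  9 gray
    9→0: 0 black — skip
    9→5: 5 black — skip
    6 gray
      1 gray
        1→2: 2 is gray → back edge
First back edge: 1 → 2.

1->2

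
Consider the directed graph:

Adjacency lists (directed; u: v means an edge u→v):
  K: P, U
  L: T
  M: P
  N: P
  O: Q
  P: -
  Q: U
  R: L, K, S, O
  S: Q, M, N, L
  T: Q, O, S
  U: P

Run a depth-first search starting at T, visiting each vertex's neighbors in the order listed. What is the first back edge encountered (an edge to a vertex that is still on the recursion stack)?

DFS from T (visiting each vertex's neighbors in the order listed); mark gray on enter, black on exit:
T gray
  Q gray
    U gray
      P gray
      P black
    U black
  Q black
  O gray
    O→Q: Q black — skip
  O black
  S gray
    S→Q: Q black — skip
    M gray
      M→P: P black — skip
    M black
    N gray
      N→P: P black — skip
    N black
    L gray
      L→T: T is gray → back edge
First back edge: L → T.

L→T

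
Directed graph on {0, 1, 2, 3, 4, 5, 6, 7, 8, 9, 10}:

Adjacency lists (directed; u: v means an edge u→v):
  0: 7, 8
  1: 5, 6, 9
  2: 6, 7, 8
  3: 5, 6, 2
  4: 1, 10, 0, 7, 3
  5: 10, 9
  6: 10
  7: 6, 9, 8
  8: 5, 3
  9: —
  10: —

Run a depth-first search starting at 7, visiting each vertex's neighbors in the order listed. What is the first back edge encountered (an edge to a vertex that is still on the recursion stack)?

DFS from 7 (visiting each vertex's neighbors in the order listed); mark gray on enter, black on exit:
7 gray
  6 gray
    10 gray
    10 black
  6 black
  9 gray
  9 black
  8 gray
    5 gray
      5→10: 10 black — skip
      5→9: 9 black — skip
    5 black
    3 gray
      3→5: 5 black — skip
      3→6: 6 black — skip
      2 gray
        2→6: 6 black — skip
        2→7: 7 is gray → back edge
First back edge: 2 → 7.

2→7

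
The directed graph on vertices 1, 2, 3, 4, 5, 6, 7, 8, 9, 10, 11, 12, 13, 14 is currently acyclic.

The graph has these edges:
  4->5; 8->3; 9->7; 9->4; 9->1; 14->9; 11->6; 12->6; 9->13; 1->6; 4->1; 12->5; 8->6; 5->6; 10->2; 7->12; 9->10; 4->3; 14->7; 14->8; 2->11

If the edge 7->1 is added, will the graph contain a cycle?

No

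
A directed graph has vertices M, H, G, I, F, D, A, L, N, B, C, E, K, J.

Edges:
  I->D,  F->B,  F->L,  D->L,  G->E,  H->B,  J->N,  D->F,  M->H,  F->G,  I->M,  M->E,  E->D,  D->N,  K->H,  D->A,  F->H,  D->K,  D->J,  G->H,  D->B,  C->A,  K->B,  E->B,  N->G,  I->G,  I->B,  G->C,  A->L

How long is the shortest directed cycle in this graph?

4

For each vertex v, BFS finds the shortest path from v back to v.
The shortest such closed walk is D → N → G → E → D, length 4.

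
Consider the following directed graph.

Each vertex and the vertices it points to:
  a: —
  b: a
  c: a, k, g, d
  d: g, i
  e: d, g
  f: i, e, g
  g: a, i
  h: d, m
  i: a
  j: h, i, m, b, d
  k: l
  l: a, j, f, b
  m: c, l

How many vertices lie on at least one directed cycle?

A vertex is on a directed cycle iff it belongs to a strongly connected component of size ≥ 2 (or has a self-loop).
The vertices on cycles are {c, h, j, k, l, m} — 6 in total.

6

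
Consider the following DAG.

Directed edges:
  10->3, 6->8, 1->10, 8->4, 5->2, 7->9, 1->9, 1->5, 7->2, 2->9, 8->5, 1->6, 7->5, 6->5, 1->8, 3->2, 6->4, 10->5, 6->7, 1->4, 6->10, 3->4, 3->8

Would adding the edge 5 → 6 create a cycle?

Yes

Adding 5→6 creates a cycle iff 6 can already reach 5.
Path from 6: 6 → 5.
So 6 → … → 5 → 6 is a cycle.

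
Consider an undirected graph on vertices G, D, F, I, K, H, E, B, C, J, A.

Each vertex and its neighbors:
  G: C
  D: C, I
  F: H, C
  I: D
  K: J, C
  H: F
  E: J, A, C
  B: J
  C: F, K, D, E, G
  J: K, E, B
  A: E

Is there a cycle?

Yes

DFS, tracking each vertex's parent; an edge to a visited non-parent vertex closes a cycle.
Start from B:
visit B (parent –)
  visit J (parent B)
    visit K (parent J)
      K–J: parent, skip
      visit C (parent K)
        visit F (parent C)
          visit H (parent F)
            H–F: parent, skip
          F–C: parent, skip
        C–K: parent, skip
        visit D (parent C)
          D–C: parent, skip
          visit I (parent D)
            I–D: parent, skip
        visit E (parent C)
          E–J: J visited and ≠ parent → cycle
Cycle: J – K – C – E – J.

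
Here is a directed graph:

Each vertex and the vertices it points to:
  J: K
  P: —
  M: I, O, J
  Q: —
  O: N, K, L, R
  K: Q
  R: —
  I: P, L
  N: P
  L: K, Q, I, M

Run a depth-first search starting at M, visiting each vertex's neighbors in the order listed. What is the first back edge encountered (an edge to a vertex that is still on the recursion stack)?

L->I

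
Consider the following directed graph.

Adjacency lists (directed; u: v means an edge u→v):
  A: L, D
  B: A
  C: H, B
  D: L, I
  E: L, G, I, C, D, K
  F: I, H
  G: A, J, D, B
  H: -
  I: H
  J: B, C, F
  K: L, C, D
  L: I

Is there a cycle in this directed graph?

No

DFS with white/gray/black marking, starting from L:
L gray
  I gray
    H gray
    H black
  I black
L black
A gray
  A→L: L black — skip
  D gray
    D→L: L black — skip
    D→I: I black — skip
  D black
A black
B gray
  B→A: A black — skip
B black
C gray
  C→H: H black — skip
  C→B: B black — skip
C black
E gray
  E→L: L black — skip
  G gray
    G→A: A black — skip
    J gray
      J→B: B black — skip
      J→C: C black — skip
      F gray
        F→I: I black — skip
        F→H: H black — skip
      F black
    J black
    G→D: D black — skip
    G→B: B black — skip
  G black
  E→I: I black — skip
  E→C: C black — skip
  E→D: D black — skip
  K gray
    K→L: L black — skip
    K→C: C black — skip
    K→D: D black — skip
  K black
E black
Every edge goes to a white or black vertex — no back edge, so the graph is acyclic.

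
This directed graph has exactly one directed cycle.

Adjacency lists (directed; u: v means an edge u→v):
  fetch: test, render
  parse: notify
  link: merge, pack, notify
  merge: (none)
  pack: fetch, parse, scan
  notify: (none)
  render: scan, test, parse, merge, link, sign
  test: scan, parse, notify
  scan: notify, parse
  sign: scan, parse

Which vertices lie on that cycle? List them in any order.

DFS with gray/black marking from render:
render gray
  scan gray
    notify gray
    notify black
    parse gray
      parse→notify: notify black — skip
    parse black
  scan black
  test gray
    test→scan: scan black — skip
    test→parse: parse black — skip
    test→notify: notify black — skip
  test black
  render→parse: parse black — skip
  merge gray
  merge black
  link gray
    link→merge: merge black — skip
    pack gray
      fetch gray
        fetch→test: test black — skip
        fetch→render: render is gray → back edge
Back edge closes the cycle render → link → pack → fetch → render; its vertices are {link, pack, fetch, render}.

link, pack, fetch, render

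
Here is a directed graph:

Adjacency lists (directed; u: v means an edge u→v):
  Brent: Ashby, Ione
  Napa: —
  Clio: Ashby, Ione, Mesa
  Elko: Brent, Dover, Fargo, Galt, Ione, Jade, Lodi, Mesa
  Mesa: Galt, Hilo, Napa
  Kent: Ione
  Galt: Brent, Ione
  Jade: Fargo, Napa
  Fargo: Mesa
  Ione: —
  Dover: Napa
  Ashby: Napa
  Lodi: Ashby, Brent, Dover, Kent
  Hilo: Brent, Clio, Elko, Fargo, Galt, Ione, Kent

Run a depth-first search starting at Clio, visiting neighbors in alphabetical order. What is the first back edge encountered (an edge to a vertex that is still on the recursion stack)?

Hilo->Clio

DFS from Clio (visiting neighbors in alphabetical order); mark gray on enter, black on exit:
Clio gray
  Ashby gray
    Napa gray
    Napa black
  Ashby black
  Ione gray
  Ione black
  Mesa gray
    Galt gray
      Brent gray
        Brent→Ashby: Ashby black — skip
        Brent→Ione: Ione black — skip
      Brent black
      Galt→Ione: Ione black — skip
    Galt black
    Hilo gray
      Hilo→Brent: Brent black — skip
      Hilo→Clio: Clio is gray → back edge
First back edge: Hilo → Clio.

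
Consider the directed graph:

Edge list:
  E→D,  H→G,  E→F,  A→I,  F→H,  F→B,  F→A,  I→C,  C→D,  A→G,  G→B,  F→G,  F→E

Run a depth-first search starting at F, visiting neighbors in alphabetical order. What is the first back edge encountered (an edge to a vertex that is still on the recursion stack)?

E->F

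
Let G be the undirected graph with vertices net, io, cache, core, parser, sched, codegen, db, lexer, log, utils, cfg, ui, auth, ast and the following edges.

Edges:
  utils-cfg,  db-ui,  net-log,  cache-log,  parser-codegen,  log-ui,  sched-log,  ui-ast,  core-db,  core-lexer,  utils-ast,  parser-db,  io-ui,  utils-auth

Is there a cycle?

DFS, tracking each vertex's parent; an edge to a visited non-parent vertex closes a cycle.
Start from cfg:
visit cfg (parent –)
  visit utils (parent cfg)
    visit ast (parent utils)
      visit ui (parent ast)
        visit log (parent ui)
          visit cache (parent log)
            cache–log: parent, skip
          log–ui: parent, skip
          visit sched (parent log)
            sched–log: parent, skip
          visit net (parent log)
            net–log: parent, skip
        visit io (parent ui)
          io–ui: parent, skip
        ui–ast: parent, skip
        visit db (parent ui)
          db–ui: parent, skip
          visit parser (parent db)
            parser–db: parent, skip
            visit codegen (parent parser)
              codegen–parser: parent, skip
          visit core (parent db)
            visit lexer (parent core)
              lexer–core: parent, skip
            core–db: parent, skip
      ast–utils: parent, skip
    visit auth (parent utils)
      auth–utils: parent, skip
    utils–cfg: parent, skip
No non-parent visited neighbor found — the graph is a forest.

No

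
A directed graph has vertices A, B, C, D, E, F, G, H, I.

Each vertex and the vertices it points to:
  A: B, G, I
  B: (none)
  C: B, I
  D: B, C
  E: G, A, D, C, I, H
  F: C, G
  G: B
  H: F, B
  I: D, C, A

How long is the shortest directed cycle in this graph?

For each vertex v, BFS finds the shortest path from v back to v.
The shortest such closed walk is I → A → I, length 2.

2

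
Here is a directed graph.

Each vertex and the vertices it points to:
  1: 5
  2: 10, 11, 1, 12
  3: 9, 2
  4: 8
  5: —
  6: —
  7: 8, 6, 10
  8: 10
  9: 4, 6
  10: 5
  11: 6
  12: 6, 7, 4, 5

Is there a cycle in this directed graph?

DFS with white/gray/black marking, starting from 12:
12 gray
  6 gray
  6 black
  7 gray
    8 gray
      10 gray
        5 gray
        5 black
      10 black
    8 black
    7→6: 6 black — skip
    7→10: 10 black — skip
  7 black
  4 gray
    4→8: 8 black — skip
  4 black
  12→5: 5 black — skip
12 black
1 gray
  1→5: 5 black — skip
1 black
2 gray
  2→10: 10 black — skip
  11 gray
    11→6: 6 black — skip
  11 black
  2→1: 1 black — skip
  2→12: 12 black — skip
2 black
3 gray
  9 gray
    9→4: 4 black — skip
    9→6: 6 black — skip
  9 black
  3→2: 2 black — skip
3 black
Every edge goes to a white or black vertex — no back edge, so the graph is acyclic.

No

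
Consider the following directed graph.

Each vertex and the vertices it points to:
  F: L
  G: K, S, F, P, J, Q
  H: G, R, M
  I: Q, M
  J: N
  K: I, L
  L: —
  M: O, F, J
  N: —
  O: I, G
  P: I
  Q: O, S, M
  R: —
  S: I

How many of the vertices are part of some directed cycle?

A vertex is on a directed cycle iff it belongs to a strongly connected component of size ≥ 2 (or has a self-loop).
The vertices on cycles are {G, I, K, M, O, P, Q, S} — 8 in total.

8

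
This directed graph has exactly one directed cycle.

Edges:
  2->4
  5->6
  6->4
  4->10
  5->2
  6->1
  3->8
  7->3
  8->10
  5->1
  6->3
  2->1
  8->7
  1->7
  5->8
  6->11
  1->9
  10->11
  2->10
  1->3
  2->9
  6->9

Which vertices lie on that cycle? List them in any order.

DFS with gray/black marking from 8:
8 gray
  7 gray
    3 gray
      3→8: 8 is gray → back edge
Back edge closes the cycle 8 → 7 → 3 → 8; its vertices are {3, 7, 8}.

3, 7, 8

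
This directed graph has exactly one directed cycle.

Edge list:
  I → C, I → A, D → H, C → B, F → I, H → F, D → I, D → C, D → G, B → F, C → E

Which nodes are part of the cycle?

DFS with gray/black marking from I:
I gray
  A gray
  A black
  C gray
    E gray
    E black
    B gray
      F gray
        F→I: I is gray → back edge
Back edge closes the cycle I → C → B → F → I; its vertices are {B, C, F, I}.

B, C, F, I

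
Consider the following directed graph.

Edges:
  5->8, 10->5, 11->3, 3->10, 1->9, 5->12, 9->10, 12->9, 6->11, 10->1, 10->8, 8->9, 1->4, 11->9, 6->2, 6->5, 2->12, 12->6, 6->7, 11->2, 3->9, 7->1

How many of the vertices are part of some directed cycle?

A vertex is on a directed cycle iff it belongs to a strongly connected component of size ≥ 2 (or has a self-loop).
The vertices on cycles are {1, 2, 3, 5, 6, 7, 8, 9, 10, 11, 12} — 11 in total.

11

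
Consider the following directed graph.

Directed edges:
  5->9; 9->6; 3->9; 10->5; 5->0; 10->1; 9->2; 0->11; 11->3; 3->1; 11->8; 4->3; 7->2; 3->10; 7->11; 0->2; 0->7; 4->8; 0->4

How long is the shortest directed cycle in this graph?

5

For each vertex v, BFS finds the shortest path from v back to v.
The shortest such closed walk is 3 → 10 → 5 → 0 → 4 → 3, length 5.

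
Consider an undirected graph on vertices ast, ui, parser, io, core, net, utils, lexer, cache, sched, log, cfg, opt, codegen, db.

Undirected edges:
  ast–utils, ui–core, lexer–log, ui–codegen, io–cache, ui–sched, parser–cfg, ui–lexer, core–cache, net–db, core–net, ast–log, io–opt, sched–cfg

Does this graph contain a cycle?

DFS, tracking each vertex's parent; an edge to a visited non-parent vertex closes a cycle.
Start from cache:
visit cache (parent –)
  visit io (parent cache)
    io–cache: parent, skip
    visit opt (parent io)
      opt–io: parent, skip
  visit core (parent cache)
    core–cache: parent, skip
    visit ui (parent core)
      ui–core: parent, skip
      visit sched (parent ui)
        sched–ui: parent, skip
        visit cfg (parent sched)
          visit parser (parent cfg)
            parser–cfg: parent, skip
          cfg–sched: parent, skip
      visit codegen (parent ui)
        codegen–ui: parent, skip
      visit lexer (parent ui)
        visit log (parent lexer)
          visit ast (parent log)
            visit utils (parent ast)
              utils–ast: parent, skip
            ast–log: parent, skip
          log–lexer: parent, skip
        lexer–ui: parent, skip
    visit net (parent core)
      net–core: parent, skip
      visit db (parent net)
        db–net: parent, skip
No non-parent visited neighbor found — the graph is a forest.

No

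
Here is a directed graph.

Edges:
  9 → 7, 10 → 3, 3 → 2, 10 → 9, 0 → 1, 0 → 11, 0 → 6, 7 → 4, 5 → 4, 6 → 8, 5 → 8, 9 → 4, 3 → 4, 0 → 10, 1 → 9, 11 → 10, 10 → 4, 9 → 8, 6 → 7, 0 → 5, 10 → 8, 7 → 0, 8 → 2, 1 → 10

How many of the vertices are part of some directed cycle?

A vertex is on a directed cycle iff it belongs to a strongly connected component of size ≥ 2 (or has a self-loop).
The vertices on cycles are {0, 1, 6, 7, 9, 10, 11} — 7 in total.

7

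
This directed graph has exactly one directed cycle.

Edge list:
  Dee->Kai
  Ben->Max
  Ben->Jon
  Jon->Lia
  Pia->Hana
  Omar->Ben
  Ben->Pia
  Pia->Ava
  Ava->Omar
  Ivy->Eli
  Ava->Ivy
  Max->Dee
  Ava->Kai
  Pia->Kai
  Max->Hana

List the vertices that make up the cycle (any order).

DFS with gray/black marking from Ava:
Ava gray
  Omar gray
    Ben gray
      Pia gray
        Pia→Ava: Ava is gray → back edge
Back edge closes the cycle Ava → Omar → Ben → Pia → Ava; its vertices are {Ava, Ben, Pia, Omar}.

Ava, Ben, Pia, Omar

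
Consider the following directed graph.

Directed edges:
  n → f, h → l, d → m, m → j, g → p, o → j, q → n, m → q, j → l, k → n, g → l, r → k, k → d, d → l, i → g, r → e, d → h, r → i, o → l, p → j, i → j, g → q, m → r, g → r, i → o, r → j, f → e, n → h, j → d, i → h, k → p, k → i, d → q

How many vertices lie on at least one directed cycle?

9

A vertex is on a directed cycle iff it belongs to a strongly connected component of size ≥ 2 (or has a self-loop).
The vertices on cycles are {d, g, i, j, k, m, o, p, r} — 9 in total.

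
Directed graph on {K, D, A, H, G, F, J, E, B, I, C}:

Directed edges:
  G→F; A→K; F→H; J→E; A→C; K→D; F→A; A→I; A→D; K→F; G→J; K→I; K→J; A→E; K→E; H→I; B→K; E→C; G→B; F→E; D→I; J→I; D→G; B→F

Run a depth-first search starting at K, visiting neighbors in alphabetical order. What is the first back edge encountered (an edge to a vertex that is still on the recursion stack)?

DFS from K (visiting neighbors in alphabetical order); mark gray on enter, black on exit:
K gray
  D gray
    G gray
      B gray
        F gray
          A gray
            C gray
            C black
            A→D: D is gray → back edge
First back edge: A → D.

A->D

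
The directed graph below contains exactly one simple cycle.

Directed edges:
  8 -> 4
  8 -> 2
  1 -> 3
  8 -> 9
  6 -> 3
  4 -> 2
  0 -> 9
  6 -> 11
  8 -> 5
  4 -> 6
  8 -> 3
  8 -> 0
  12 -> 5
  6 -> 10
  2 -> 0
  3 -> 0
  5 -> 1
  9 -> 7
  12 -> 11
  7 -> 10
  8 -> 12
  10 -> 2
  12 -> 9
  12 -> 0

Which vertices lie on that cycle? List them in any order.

0, 2, 7, 9, 10

DFS with gray/black marking from 9:
9 gray
  7 gray
    10 gray
      2 gray
        0 gray
          0→9: 9 is gray → back edge
Back edge closes the cycle 9 → 7 → 10 → 2 → 0 → 9; its vertices are {0, 2, 7, 9, 10}.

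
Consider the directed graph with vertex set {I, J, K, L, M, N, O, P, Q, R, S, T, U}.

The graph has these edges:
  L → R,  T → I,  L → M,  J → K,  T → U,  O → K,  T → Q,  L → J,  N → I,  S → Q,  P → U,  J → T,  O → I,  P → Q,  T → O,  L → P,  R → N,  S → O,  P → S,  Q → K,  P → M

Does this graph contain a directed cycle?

No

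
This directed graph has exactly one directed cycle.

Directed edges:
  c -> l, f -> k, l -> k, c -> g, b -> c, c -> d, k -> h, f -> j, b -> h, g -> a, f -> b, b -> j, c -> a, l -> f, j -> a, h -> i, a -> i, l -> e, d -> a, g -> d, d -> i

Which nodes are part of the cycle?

b, c, f, l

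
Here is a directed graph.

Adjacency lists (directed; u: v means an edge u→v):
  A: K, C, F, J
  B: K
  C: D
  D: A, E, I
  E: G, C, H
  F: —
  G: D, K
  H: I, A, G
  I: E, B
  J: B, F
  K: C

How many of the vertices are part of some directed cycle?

10

A vertex is on a directed cycle iff it belongs to a strongly connected component of size ≥ 2 (or has a self-loop).
The vertices on cycles are {A, B, C, D, E, G, H, I, J, K} — 10 in total.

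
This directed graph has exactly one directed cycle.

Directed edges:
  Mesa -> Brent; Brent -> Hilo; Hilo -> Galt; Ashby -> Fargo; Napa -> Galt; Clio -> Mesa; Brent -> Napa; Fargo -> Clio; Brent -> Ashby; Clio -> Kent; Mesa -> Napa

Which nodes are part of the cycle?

Clio, Mesa, Ashby, Brent, Fargo

DFS with gray/black marking from Brent:
Brent gray
  Ashby gray
    Fargo gray
      Clio gray
        Mesa gray
          Mesa→Brent: Brent is gray → back edge
Back edge closes the cycle Brent → Ashby → Fargo → Clio → Mesa → Brent; its vertices are {Clio, Mesa, Ashby, Brent, Fargo}.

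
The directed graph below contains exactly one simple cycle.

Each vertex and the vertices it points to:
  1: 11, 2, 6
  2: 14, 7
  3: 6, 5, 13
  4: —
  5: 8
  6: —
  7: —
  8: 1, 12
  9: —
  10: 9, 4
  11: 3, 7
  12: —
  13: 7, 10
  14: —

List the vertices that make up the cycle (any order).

DFS with gray/black marking from 3:
3 gray
  6 gray
  6 black
  5 gray
    8 gray
      1 gray
        11 gray
          11→3: 3 is gray → back edge
Back edge closes the cycle 3 → 5 → 8 → 1 → 11 → 3; its vertices are {1, 3, 5, 8, 11}.

1, 3, 5, 8, 11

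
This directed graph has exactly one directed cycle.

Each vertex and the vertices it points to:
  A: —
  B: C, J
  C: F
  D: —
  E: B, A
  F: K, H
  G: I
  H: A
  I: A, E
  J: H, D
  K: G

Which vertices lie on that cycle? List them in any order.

B, C, E, F, G, I, K

DFS with gray/black marking from E:
E gray
  B gray
    C gray
      F gray
        K gray
          G gray
            I gray
              A gray
              A black
              I→E: E is gray → back edge
Back edge closes the cycle E → B → C → F → K → G → I → E; its vertices are {B, C, E, F, G, I, K}.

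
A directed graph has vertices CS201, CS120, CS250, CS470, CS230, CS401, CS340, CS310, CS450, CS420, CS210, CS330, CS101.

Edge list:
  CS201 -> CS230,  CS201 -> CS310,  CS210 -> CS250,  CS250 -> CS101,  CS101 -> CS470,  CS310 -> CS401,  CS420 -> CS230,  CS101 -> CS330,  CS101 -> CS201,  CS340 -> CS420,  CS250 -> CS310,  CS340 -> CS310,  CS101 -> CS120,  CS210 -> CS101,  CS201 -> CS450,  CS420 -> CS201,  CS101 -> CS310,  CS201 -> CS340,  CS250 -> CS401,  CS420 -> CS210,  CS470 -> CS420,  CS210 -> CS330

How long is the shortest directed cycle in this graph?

3

For each vertex v, BFS finds the shortest path from v back to v.
The shortest such closed walk is CS201 → CS340 → CS420 → CS201, length 3.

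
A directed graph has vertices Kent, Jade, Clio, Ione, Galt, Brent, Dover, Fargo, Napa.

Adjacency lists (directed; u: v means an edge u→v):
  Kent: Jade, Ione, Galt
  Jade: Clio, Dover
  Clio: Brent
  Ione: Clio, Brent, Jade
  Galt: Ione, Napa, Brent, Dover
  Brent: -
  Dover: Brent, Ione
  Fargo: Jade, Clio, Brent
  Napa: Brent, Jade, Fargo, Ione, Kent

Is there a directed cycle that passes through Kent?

Yes

Kent is on a cycle iff Kent can reach itself via ≥1 edge.
Kent → Galt → Napa → Kent — yes.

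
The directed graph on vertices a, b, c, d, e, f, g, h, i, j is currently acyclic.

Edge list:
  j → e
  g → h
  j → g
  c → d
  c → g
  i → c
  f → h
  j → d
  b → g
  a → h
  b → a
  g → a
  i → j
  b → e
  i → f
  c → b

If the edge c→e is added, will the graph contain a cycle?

No

Adding c→e creates a cycle iff e can already reach c.
Explore from e: no path reaches c. The graph stays acyclic.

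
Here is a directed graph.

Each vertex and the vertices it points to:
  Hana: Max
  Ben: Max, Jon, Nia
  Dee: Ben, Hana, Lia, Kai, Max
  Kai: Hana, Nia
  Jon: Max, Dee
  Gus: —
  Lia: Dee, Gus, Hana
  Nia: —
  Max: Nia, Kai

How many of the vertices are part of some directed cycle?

A vertex is on a directed cycle iff it belongs to a strongly connected component of size ≥ 2 (or has a self-loop).
The vertices on cycles are {Ben, Dee, Jon, Kai, Lia, Max, Hana} — 7 in total.

7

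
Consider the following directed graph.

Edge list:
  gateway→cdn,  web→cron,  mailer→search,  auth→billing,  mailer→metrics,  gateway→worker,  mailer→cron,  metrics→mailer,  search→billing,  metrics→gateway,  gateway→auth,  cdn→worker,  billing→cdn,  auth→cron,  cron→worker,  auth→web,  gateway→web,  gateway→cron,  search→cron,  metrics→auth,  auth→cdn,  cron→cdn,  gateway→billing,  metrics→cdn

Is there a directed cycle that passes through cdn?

No

cdn lies on a cycle iff there is a path from cdn back to itself.
Exploring from cdn, it never reaches itself; equivalently, its strongly connected component is a singleton.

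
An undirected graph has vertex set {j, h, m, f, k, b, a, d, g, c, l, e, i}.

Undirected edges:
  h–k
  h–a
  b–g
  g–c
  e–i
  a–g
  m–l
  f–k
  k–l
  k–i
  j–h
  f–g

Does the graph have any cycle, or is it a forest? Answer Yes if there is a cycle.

Yes

DFS, tracking each vertex's parent; an edge to a visited non-parent vertex closes a cycle.
Start from d:
visit d (parent –)
visit j (parent –)
  visit h (parent j)
    visit k (parent h)
      visit f (parent k)
        f–k: parent, skip
        visit g (parent f)
          visit a (parent g)
            a–g: parent, skip
            a–h: h visited and ≠ parent → cycle
Cycle: h – k – f – g – a – h.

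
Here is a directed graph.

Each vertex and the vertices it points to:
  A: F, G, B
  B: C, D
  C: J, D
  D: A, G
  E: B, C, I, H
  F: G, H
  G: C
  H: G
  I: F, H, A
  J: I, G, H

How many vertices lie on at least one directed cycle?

9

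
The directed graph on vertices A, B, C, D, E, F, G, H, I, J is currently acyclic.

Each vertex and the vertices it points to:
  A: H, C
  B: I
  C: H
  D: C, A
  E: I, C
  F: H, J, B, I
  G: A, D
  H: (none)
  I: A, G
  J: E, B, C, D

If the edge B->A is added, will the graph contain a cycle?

Adding B→A creates a cycle iff A can already reach B.
Explore from A: no path reaches B. The graph stays acyclic.

No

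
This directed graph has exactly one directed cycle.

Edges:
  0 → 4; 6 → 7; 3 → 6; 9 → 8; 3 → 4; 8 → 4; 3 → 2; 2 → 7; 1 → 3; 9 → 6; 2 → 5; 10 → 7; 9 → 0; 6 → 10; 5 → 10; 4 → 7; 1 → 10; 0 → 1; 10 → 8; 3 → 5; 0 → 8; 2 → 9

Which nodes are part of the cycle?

0, 1, 2, 3, 9

DFS with gray/black marking from 0:
0 gray
  4 gray
    7 gray
    7 black
  4 black
  1 gray
    3 gray
      2 gray
        2→7: 7 black — skip
        5 gray
          10 gray
            10→7: 7 black — skip
            8 gray
              8→4: 4 black — skip
            8 black
          10 black
        5 black
        9 gray
          6 gray
            6→10: 10 black — skip
            6→7: 7 black — skip
          6 black
          9→0: 0 is gray → back edge
Back edge closes the cycle 0 → 1 → 3 → 2 → 9 → 0; its vertices are {0, 1, 2, 3, 9}.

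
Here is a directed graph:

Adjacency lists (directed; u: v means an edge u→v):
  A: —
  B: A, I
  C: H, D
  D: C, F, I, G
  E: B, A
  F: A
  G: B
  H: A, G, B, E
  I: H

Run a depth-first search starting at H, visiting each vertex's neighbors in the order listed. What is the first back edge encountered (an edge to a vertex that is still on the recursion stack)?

I→H

DFS from H (visiting each vertex's neighbors in the order listed); mark gray on enter, black on exit:
H gray
  A gray
  A black
  G gray
    B gray
      B→A: A black — skip
      I gray
        I→H: H is gray → back edge
First back edge: I → H.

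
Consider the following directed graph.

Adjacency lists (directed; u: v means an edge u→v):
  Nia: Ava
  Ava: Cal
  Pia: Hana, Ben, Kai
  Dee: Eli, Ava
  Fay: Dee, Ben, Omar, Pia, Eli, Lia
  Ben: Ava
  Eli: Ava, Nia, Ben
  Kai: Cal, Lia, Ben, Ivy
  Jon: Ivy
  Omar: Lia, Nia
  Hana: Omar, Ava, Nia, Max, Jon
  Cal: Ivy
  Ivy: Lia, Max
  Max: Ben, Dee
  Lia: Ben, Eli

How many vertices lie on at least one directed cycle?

A vertex is on a directed cycle iff it belongs to a strongly connected component of size ≥ 2 (or has a self-loop).
The vertices on cycles are {Ava, Ben, Cal, Dee, Eli, Ivy, Lia, Max, Nia} — 9 in total.

9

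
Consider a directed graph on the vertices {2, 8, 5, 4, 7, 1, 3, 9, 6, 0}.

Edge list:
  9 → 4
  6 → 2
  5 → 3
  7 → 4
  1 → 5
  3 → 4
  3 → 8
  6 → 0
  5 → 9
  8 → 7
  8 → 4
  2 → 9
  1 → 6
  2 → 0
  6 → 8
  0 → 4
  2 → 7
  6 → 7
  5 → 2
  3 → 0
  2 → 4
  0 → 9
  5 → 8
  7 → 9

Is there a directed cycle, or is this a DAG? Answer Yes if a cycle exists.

DFS with white/gray/black marking, starting from 0:
0 gray
  9 gray
    4 gray
    4 black
  9 black
  0→4: 4 black — skip
0 black
2 gray
  7 gray
    7→9: 9 black — skip
    7→4: 4 black — skip
  7 black
  2→0: 0 black — skip
  2→9: 9 black — skip
  2→4: 4 black — skip
2 black
8 gray
  8→4: 4 black — skip
  8→7: 7 black — skip
8 black
5 gray
  5→2: 2 black — skip
  5→9: 9 black — skip
  5→8: 8 black — skip
  3 gray
    3→8: 8 black — skip
    3→0: 0 black — skip
    3→4: 4 black — skip
  3 black
5 black
1 gray
  1→5: 5 black — skip
  6 gray
    6→0: 0 black — skip
    6→2: 2 black — skip
    6→8: 8 black — skip
    6→7: 7 black — skip
  6 black
1 black
Every edge goes to a white or black vertex — no back edge, so the graph is acyclic.

No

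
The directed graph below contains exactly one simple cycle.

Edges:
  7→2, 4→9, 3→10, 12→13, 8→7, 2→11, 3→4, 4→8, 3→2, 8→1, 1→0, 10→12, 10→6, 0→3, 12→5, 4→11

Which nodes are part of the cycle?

DFS with gray/black marking from 3:
3 gray
  2 gray
    11 gray
    11 black
  2 black
  10 gray
    6 gray
    6 black
    12 gray
      13 gray
      13 black
      5 gray
      5 black
    12 black
  10 black
  4 gray
    4→11: 11 black — skip
    9 gray
    9 black
    8 gray
      7 gray
        7→2: 2 black — skip
      7 black
      1 gray
        0 gray
          0→3: 3 is gray → back edge
Back edge closes the cycle 3 → 4 → 8 → 1 → 0 → 3; its vertices are {0, 1, 3, 4, 8}.

0, 1, 3, 4, 8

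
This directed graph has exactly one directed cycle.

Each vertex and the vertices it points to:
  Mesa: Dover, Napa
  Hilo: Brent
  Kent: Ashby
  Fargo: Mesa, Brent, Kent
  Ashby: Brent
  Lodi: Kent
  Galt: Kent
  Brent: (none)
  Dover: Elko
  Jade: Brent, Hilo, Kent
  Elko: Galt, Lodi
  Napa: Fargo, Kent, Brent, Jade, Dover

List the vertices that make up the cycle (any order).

Mesa, Napa, Fargo

DFS with gray/black marking from Mesa:
Mesa gray
  Dover gray
    Elko gray
      Galt gray
        Kent gray
          Ashby gray
            Brent gray
            Brent black
          Ashby black
        Kent black
      Galt black
      Lodi gray
        Lodi→Kent: Kent black — skip
      Lodi black
    Elko black
  Dover black
  Napa gray
    Fargo gray
      Fargo→Mesa: Mesa is gray → back edge
Back edge closes the cycle Mesa → Napa → Fargo → Mesa; its vertices are {Mesa, Napa, Fargo}.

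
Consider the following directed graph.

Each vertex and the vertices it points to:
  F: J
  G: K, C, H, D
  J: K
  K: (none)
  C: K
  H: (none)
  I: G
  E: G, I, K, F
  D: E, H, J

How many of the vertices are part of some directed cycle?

4

A vertex is on a directed cycle iff it belongs to a strongly connected component of size ≥ 2 (or has a self-loop).
The vertices on cycles are {D, E, G, I} — 4 in total.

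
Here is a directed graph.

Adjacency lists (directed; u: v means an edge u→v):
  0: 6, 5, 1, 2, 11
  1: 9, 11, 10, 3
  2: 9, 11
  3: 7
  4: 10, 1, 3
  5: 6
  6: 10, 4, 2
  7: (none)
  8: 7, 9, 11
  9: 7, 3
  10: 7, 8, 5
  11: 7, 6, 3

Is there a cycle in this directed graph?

Yes

DFS with white/gray/black marking, starting from 7:
7 gray
7 black
0 gray
  6 gray
    10 gray
      10→7: 7 black — skip
      8 gray
        8→7: 7 black — skip
        9 gray
          9→7: 7 black — skip
          3 gray
            3→7: 7 black — skip
          3 black
        9 black
        11 gray
          11→7: 7 black — skip
          11→6: 6 is gray → back edge
Back edge found, so a cycle exists: 6 → 10 → 8 → 11 → 6.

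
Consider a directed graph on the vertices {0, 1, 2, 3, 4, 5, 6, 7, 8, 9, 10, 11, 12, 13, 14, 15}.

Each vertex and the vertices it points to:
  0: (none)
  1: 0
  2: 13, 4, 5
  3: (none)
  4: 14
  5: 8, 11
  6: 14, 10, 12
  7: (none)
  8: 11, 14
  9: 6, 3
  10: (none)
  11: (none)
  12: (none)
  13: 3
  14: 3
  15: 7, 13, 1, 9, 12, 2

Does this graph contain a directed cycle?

DFS with white/gray/black marking, starting from 0:
0 gray
0 black
1 gray
  1→0: 0 black — skip
1 black
2 gray
  13 gray
    3 gray
    3 black
  13 black
  4 gray
    14 gray
      14→3: 3 black — skip
    14 black
  4 black
  5 gray
    8 gray
      11 gray
      11 black
      8→14: 14 black — skip
    8 black
    5→11: 11 black — skip
  5 black
2 black
6 gray
  6→14: 14 black — skip
  10 gray
  10 black
  12 gray
  12 black
6 black
7 gray
7 black
9 gray
  9→6: 6 black — skip
  9→3: 3 black — skip
9 black
15 gray
  15→7: 7 black — skip
  15→13: 13 black — skip
  15→1: 1 black — skip
  15→9: 9 black — skip
  15→12: 12 black — skip
  15→2: 2 black — skip
15 black
Every edge goes to a white or black vertex — no back edge, so the graph is acyclic.

No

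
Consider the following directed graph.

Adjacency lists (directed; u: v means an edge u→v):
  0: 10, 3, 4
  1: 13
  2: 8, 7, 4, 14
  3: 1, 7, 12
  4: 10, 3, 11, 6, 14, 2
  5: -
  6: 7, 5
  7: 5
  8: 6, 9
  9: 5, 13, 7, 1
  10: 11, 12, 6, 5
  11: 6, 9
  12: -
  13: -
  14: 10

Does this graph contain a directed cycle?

Yes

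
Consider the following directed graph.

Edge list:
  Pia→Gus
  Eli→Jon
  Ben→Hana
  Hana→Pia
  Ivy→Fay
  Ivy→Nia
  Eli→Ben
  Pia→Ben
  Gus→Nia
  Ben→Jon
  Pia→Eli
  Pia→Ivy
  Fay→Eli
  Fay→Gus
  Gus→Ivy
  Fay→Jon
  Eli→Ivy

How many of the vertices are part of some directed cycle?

A vertex is on a directed cycle iff it belongs to a strongly connected component of size ≥ 2 (or has a self-loop).
The vertices on cycles are {Ben, Eli, Fay, Gus, Ivy, Pia, Hana} — 7 in total.

7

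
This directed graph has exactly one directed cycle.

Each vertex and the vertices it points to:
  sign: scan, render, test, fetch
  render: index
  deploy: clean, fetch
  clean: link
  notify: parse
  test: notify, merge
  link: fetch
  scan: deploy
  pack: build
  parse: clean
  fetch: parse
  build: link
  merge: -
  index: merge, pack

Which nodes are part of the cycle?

link, clean, fetch, parse

DFS with gray/black marking from parse:
parse gray
  clean gray
    link gray
      fetch gray
        fetch→parse: parse is gray → back edge
Back edge closes the cycle parse → clean → link → fetch → parse; its vertices are {link, clean, fetch, parse}.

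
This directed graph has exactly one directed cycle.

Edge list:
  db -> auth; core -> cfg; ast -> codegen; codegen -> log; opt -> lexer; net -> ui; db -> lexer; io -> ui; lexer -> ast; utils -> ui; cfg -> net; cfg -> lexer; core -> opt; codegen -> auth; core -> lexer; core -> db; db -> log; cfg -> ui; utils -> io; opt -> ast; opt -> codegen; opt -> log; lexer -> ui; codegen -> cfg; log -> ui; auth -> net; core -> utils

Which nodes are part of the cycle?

ast, cfg, lexer, codegen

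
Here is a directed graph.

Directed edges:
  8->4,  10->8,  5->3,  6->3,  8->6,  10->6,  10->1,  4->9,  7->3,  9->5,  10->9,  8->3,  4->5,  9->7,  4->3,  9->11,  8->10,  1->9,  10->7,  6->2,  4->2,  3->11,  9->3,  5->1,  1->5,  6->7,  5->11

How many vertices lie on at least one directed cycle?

A vertex is on a directed cycle iff it belongs to a strongly connected component of size ≥ 2 (or has a self-loop).
The vertices on cycles are {1, 5, 8, 9, 10} — 5 in total.

5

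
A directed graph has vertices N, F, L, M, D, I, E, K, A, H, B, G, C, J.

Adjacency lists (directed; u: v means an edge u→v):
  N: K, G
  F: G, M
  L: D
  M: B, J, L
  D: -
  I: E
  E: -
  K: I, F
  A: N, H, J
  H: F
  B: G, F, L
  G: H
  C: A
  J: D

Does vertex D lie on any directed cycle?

No

D lies on a cycle iff there is a path from D back to itself.
Exploring from D, it never reaches itself; equivalently, its strongly connected component is a singleton.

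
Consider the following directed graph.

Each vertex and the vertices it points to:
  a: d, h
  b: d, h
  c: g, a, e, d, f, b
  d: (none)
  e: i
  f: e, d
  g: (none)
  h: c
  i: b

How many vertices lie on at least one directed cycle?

A vertex is on a directed cycle iff it belongs to a strongly connected component of size ≥ 2 (or has a self-loop).
The vertices on cycles are {a, b, c, e, f, h, i} — 7 in total.

7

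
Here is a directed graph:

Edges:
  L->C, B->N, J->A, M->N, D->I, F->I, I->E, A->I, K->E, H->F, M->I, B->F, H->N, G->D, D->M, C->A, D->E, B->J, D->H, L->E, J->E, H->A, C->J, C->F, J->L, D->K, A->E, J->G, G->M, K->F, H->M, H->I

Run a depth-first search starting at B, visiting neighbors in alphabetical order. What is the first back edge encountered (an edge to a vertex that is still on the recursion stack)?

C→J

DFS from B (visiting neighbors in alphabetical order); mark gray on enter, black on exit:
B gray
  F gray
    I gray
      E gray
      E black
    I black
  F black
  J gray
    A gray
      A→E: E black — skip
      A→I: I black — skip
    A black
    J→E: E black — skip
    G gray
      D gray
        D→E: E black — skip
        H gray
          H→A: A black — skip
          H→F: F black — skip
          H→I: I black — skip
          M gray
            M→I: I black — skip
            N gray
            N black
          M black
          H→N: N black — skip
        H black
        D→I: I black — skip
        K gray
          K→E: E black — skip
          K→F: F black — skip
        K black
        D→M: M black — skip
      D black
      G→M: M black — skip
    G black
    L gray
      C gray
        C→A: A black — skip
        C→F: F black — skip
        C→J: J is gray → back edge
First back edge: C → J.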